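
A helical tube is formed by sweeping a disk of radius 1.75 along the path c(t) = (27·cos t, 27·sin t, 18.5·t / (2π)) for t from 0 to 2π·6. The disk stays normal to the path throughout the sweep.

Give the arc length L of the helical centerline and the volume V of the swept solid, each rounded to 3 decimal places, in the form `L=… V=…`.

L=1023.910 V=9851.173

2πR = 2π·27 = 169.646003
per-turn = √(169.646003² + 18.5²) = √(28779.7664 + 342.25) = √29122.0164 = 170.651740
L = 6 × 170.651740 = 1023.910441
V = π·1.75² × L = 9.621128 × 1023.910441 = 9851.172905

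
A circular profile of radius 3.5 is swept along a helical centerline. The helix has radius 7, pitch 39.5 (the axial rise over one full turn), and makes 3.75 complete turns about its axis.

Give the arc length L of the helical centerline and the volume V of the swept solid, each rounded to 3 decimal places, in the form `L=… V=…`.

2πR = 2π·7 = 43.982297
per-turn = √(43.982297² + 39.5²) = √(1934.4425 + 1560.25) = √3494.6925 = 59.115924
L = 3.75 × 59.115924 = 221.684715
V = π·3.5² × L = 38.484510 × 221.684715 = 8531.427623

L=221.685 V=8531.428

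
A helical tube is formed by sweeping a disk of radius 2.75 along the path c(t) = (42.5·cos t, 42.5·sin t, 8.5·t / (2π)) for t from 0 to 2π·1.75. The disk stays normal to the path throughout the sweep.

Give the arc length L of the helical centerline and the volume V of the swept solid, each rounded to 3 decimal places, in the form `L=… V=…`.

2πR = 2π·42.5 = 267.035376
per-turn = √(267.035376² + 8.5²) = √(71307.8918 + 72.25) = √71380.1418 = 267.170623
L = 1.75 × 267.170623 = 467.548590
V = π·2.75² × L = 23.758294 × 467.548590 = 11108.157074

L=467.549 V=11108.157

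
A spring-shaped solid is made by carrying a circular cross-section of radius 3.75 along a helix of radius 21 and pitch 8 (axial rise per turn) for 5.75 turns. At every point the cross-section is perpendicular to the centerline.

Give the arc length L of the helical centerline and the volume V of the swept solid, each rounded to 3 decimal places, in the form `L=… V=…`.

L=760.088 V=33579.652

2πR = 2π·21 = 131.946891
per-turn = √(131.946891² + 8²) = √(17409.9822 + 64) = √17473.9822 = 132.189191
L = 5.75 × 132.189191 = 760.087847
V = π·3.75² × L = 44.178647 × 760.087847 = 33579.652450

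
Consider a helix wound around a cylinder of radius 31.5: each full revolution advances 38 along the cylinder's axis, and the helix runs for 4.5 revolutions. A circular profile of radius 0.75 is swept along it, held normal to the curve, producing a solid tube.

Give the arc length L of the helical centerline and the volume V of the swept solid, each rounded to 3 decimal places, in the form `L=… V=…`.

2πR = 2π·31.5 = 197.920337
per-turn = √(197.920337² + 38²) = √(39172.4599 + 1444) = √40616.4599 = 201.535257
L = 4.5 × 201.535257 = 906.908657
V = π·0.75² × L = 1.767146 × 906.908657 = 1602.639886

L=906.909 V=1602.640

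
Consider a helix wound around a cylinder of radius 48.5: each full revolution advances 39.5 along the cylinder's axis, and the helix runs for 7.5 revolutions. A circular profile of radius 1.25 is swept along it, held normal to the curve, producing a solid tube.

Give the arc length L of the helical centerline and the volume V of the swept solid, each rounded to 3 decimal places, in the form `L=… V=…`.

L=2304.629 V=11312.820

2πR = 2π·48.5 = 304.734487
per-turn = √(304.734487² + 39.5²) = √(92863.1078 + 1560.25) = √94423.3578 = 307.283839
L = 7.5 × 307.283839 = 2304.628794
V = π·1.25² × L = 4.908739 × 2304.628794 = 11312.820137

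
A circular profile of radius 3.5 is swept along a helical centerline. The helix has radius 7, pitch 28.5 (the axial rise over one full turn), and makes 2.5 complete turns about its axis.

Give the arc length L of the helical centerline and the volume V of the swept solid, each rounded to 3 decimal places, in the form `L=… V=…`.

L=131.022 V=5042.327

2πR = 2π·7 = 43.982297
per-turn = √(43.982297² + 28.5²) = √(1934.4425 + 812.25) = √2746.6925 = 52.408897
L = 2.5 × 52.408897 = 131.022242
V = π·3.5² × L = 38.484510 × 131.022242 = 5042.326782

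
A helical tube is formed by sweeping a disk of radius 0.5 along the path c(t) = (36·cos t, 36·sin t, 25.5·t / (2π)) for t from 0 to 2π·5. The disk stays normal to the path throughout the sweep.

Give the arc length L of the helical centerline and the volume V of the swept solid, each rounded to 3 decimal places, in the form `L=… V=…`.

L=1138.138 V=893.891

2πR = 2π·36 = 226.194671
per-turn = √(226.194671² + 25.5²) = √(51164.0292 + 650.25) = √51814.2792 = 227.627501
L = 5 × 227.627501 = 1138.137505
V = π·0.5² × L = 0.785398 × 1138.137505 = 893.891106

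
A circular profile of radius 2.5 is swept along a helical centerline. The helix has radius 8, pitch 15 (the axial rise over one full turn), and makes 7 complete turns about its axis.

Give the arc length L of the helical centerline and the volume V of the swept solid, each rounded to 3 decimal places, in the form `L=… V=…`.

2πR = 2π·8 = 50.265482
per-turn = √(50.265482² + 15²) = √(2526.6187 + 225) = √2751.6187 = 52.455874
L = 7 × 52.455874 = 367.191119
V = π·2.5² × L = 19.634954 × 367.191119 = 7209.780755

L=367.191 V=7209.781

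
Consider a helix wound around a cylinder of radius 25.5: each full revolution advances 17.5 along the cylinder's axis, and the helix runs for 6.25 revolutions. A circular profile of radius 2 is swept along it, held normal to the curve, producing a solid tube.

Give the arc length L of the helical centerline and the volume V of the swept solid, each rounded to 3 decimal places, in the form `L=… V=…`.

2πR = 2π·25.5 = 160.221225
per-turn = √(160.221225² + 17.5²) = √(25670.8410 + 306.25) = √25977.0910 = 161.174102
L = 6.25 × 161.174102 = 1007.338135
V = π·2² × L = 12.566371 × 1007.338135 = 12658.584343

L=1007.338 V=12658.584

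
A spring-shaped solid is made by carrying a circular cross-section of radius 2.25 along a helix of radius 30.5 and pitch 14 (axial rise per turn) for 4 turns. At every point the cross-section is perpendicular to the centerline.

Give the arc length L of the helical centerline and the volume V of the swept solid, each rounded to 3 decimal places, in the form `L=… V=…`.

L=768.591 V=12223.918

2πR = 2π·30.5 = 191.637152
per-turn = √(191.637152² + 14²) = √(36724.7980 + 196) = √36920.7980 = 192.147854
L = 4 × 192.147854 = 768.591418
V = π·2.25² × L = 15.904313 × 768.591418 = 12223.918332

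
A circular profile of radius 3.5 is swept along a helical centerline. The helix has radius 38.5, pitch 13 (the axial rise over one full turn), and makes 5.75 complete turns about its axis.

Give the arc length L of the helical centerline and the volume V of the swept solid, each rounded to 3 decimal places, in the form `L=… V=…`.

2πR = 2π·38.5 = 241.902634
per-turn = √(241.902634² + 13²) = √(58516.8845 + 169) = √58685.8845 = 242.251697
L = 5.75 × 242.251697 = 1392.947255
V = π·3.5² × L = 38.484510 × 1392.947255 = 53606.892586

L=1392.947 V=53606.893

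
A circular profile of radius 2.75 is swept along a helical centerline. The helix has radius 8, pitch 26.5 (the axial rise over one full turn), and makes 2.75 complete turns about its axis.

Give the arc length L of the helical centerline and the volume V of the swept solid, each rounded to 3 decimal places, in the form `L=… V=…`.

L=156.264 V=3712.557

2πR = 2π·8 = 50.265482
per-turn = √(50.265482² + 26.5²) = √(2526.6187 + 702.25) = √3228.8687 = 56.823135
L = 2.75 × 56.823135 = 156.263623
V = π·2.75² × L = 23.758294 × 156.263623 = 3712.557156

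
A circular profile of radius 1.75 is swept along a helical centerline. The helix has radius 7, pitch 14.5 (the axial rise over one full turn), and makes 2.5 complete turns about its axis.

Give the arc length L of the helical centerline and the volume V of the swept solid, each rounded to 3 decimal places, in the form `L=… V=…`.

2πR = 2π·7 = 43.982297
per-turn = √(43.982297² + 14.5²) = √(1934.4425 + 210.25) = √2144.6925 = 46.310824
L = 2.5 × 46.310824 = 115.777061
V = π·1.75² × L = 9.621128 × 115.777061 = 1113.905867

L=115.777 V=1113.906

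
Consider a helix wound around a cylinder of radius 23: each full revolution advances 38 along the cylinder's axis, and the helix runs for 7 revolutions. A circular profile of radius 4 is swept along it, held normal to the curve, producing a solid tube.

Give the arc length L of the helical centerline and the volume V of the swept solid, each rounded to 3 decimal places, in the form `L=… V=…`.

L=1045.981 V=52576.735

2πR = 2π·23 = 144.513262
per-turn = √(144.513262² + 38²) = √(20884.0829 + 1444) = √22328.0829 = 149.425844
L = 7 × 149.425844 = 1045.980909
V = π·4² × L = 50.265482 × 1045.980909 = 52576.735050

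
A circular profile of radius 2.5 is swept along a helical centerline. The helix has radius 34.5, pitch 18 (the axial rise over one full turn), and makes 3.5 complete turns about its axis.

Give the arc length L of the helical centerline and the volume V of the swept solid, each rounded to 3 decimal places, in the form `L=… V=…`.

L=761.306 V=14948.205

2πR = 2π·34.5 = 216.769893
per-turn = √(216.769893² + 18²) = √(46989.1866 + 324) = √47313.1866 = 217.515946
L = 3.5 × 217.515946 = 761.305809
V = π·2.5² × L = 19.634954 × 761.305809 = 14948.204610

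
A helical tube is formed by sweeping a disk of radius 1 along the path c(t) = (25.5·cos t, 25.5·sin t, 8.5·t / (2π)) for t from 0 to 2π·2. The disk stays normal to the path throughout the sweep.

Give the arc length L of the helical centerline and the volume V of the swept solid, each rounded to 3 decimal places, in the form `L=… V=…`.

L=320.893 V=1008.115

2πR = 2π·25.5 = 160.221225
per-turn = √(160.221225² + 8.5²) = √(25670.8410 + 72.25) = √25743.0910 = 160.446536
L = 2 × 160.446536 = 320.893073
V = π·1² × L = 3.141593 × 320.893073 = 1008.115320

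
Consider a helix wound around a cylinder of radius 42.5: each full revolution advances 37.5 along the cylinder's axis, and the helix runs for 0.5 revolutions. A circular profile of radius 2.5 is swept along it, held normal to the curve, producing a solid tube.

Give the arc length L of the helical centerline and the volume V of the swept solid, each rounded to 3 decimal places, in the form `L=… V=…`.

2πR = 2π·42.5 = 267.035376
per-turn = √(267.035376² + 37.5²) = √(71307.8918 + 1406.25) = √72714.1418 = 269.655598
L = 0.5 × 269.655598 = 134.827799
V = π·2.5² × L = 19.634954 × 134.827799 = 2647.337648

L=134.828 V=2647.338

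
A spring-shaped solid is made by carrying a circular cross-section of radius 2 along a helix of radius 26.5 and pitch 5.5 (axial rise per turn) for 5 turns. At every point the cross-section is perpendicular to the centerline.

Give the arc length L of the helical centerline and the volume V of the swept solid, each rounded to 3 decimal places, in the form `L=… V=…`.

L=832.976 V=10467.487

2πR = 2π·26.5 = 166.504411
per-turn = √(166.504411² + 5.5²) = √(27723.7188 + 30.25) = √27753.9688 = 166.595224
L = 5 × 166.595224 = 832.976122
V = π·2² × L = 12.566371 × 832.976122 = 10467.486656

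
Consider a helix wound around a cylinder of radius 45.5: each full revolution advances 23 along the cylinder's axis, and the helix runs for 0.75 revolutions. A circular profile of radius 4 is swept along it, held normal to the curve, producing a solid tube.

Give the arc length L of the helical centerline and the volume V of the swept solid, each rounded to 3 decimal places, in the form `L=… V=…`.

L=215.106 V=10812.431

2πR = 2π·45.5 = 285.884931
per-turn = √(285.884931² + 23²) = √(81730.1940 + 529) = √82259.1940 = 286.808637
L = 0.75 × 286.808637 = 215.106477
V = π·4² × L = 50.265482 × 215.106477 = 10812.430870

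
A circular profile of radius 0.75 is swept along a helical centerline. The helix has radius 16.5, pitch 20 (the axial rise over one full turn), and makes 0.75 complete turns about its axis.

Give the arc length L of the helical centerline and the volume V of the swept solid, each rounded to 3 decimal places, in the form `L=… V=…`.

2πR = 2π·16.5 = 103.672558
per-turn = √(103.672558² + 20²) = √(10747.9992 + 400) = √11147.9992 = 105.584086
L = 0.75 × 105.584086 = 79.188064
V = π·0.75² × L = 1.767146 × 79.188064 = 139.936861

L=79.188 V=139.937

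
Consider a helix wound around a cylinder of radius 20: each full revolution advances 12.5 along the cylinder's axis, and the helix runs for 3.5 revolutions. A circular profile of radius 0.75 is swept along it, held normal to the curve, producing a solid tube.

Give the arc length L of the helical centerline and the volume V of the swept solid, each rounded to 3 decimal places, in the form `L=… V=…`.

2πR = 2π·20 = 125.663706
per-turn = √(125.663706² + 12.5²) = √(15791.3670 + 156.25) = √15947.6170 = 126.283875
L = 3.5 × 126.283875 = 441.993562
V = π·0.75² × L = 1.767146 × 441.993562 = 781.067096

L=441.994 V=781.067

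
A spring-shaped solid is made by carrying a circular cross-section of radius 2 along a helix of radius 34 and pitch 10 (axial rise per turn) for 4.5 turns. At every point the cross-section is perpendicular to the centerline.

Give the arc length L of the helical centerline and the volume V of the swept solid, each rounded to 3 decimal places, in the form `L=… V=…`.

L=962.380 V=12093.624

2πR = 2π·34 = 213.628300
per-turn = √(213.628300² + 10²) = √(45637.0508 + 100) = √45737.0508 = 213.862224
L = 4.5 × 213.862224 = 962.380007
V = π·2² × L = 12.566371 × 962.380007 = 12093.623839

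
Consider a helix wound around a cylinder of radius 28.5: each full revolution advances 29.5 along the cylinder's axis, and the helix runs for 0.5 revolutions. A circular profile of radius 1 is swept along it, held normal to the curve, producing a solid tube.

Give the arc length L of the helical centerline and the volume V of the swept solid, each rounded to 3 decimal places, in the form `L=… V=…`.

2πR = 2π·28.5 = 179.070781
per-turn = √(179.070781² + 29.5²) = √(32066.3447 + 870.25) = √32936.5947 = 181.484420
L = 0.5 × 181.484420 = 90.742210
V = π·1² × L = 3.141593 × 90.742210 = 285.075060

L=90.742 V=285.075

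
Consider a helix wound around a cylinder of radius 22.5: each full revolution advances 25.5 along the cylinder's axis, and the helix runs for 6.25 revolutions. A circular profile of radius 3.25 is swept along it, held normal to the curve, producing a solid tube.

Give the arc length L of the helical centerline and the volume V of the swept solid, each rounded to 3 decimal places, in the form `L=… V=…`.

L=897.832 V=29792.810

2πR = 2π·22.5 = 141.371669
per-turn = √(141.371669² + 25.5²) = √(19985.9489 + 650.25) = √20636.1989 = 143.653050
L = 6.25 × 143.653050 = 897.831565
V = π·3.25² × L = 33.183072 × 897.831565 = 29792.809844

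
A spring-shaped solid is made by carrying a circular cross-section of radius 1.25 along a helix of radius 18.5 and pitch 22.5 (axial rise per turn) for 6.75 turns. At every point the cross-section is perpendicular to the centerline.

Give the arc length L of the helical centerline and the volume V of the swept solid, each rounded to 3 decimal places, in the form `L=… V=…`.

2πR = 2π·18.5 = 116.238928
per-turn = √(116.238928² + 22.5²) = √(13511.4884 + 506.25) = √14017.7384 = 118.396530
L = 6.75 × 118.396530 = 799.176581
V = π·1.25² × L = 4.908739 × 799.176581 = 3922.948867

L=799.177 V=3922.949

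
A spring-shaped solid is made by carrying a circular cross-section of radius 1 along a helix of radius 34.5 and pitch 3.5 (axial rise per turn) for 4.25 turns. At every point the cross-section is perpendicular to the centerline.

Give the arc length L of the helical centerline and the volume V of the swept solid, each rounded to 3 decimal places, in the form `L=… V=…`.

2πR = 2π·34.5 = 216.769893
per-turn = √(216.769893² + 3.5²) = √(46989.1866 + 12.25) = √47001.4366 = 216.798147
L = 4.25 × 216.798147 = 921.392125
V = π·1² × L = 3.141593 × 921.392125 = 2894.638731

L=921.392 V=2894.639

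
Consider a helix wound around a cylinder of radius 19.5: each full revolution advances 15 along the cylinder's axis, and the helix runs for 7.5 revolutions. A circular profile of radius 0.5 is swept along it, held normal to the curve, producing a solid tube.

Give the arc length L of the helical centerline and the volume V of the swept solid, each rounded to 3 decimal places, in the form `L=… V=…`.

L=925.777 V=727.103

2πR = 2π·19.5 = 122.522113
per-turn = √(122.522113² + 15²) = √(15011.6683 + 225) = √15236.6683 = 123.436900
L = 7.5 × 123.436900 = 925.776750
V = π·0.5² × L = 0.785398 × 925.776750 = 727.103359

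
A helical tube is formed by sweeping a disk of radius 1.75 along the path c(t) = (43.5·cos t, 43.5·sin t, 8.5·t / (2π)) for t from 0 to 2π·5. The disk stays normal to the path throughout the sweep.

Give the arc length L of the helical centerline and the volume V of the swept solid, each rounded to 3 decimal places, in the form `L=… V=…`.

L=1367.254 V=13154.520

2πR = 2π·43.5 = 273.318561
per-turn = √(273.318561² + 8.5²) = √(74703.0357 + 72.25) = √74775.2857 = 273.450701
L = 5 × 273.450701 = 1367.253503
V = π·1.75² × L = 9.621128 × 1367.253503 = 13154.520284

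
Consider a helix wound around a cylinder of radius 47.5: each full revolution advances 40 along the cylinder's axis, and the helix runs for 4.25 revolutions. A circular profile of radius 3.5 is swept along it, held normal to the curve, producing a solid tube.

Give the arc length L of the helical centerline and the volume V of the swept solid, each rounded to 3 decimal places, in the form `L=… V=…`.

L=1279.759 V=49250.916

2πR = 2π·47.5 = 298.451302
per-turn = √(298.451302² + 40²) = √(89073.1797 + 1600) = √90673.1797 = 301.119876
L = 4.25 × 301.119876 = 1279.759473
V = π·3.5² × L = 38.484510 × 1279.759473 = 49250.916244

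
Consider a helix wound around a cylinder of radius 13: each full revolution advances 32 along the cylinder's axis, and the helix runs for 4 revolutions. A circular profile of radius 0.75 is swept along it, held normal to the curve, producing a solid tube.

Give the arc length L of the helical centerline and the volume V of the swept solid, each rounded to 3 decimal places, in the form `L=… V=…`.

L=350.904 V=620.099

2πR = 2π·13 = 81.681409
per-turn = √(81.681409² + 32²) = √(6671.8526 + 1024) = √7695.8526 = 87.726009
L = 4 × 87.726009 = 350.904034
V = π·0.75² × L = 1.767146 × 350.904034 = 620.098614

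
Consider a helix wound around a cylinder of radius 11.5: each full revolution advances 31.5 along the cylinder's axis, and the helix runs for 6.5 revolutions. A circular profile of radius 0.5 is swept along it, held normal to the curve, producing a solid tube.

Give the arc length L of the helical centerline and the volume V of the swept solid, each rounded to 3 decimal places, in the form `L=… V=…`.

2πR = 2π·11.5 = 72.256631
per-turn = √(72.256631² + 31.5²) = √(5221.0207 + 992.25) = √6213.2707 = 78.824303
L = 6.5 × 78.824303 = 512.357969
V = π·0.5² × L = 0.785398 × 512.357969 = 402.405008

L=512.358 V=402.405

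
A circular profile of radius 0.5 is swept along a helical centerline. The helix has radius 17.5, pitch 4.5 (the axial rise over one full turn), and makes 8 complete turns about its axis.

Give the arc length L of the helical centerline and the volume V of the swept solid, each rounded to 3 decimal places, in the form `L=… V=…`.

2πR = 2π·17.5 = 109.955743
per-turn = √(109.955743² + 4.5²) = √(12090.2654 + 20.25) = √12110.5154 = 110.047787
L = 8 × 110.047787 = 880.382295
V = π·0.5² × L = 0.785398 × 880.382295 = 691.450637

L=880.382 V=691.451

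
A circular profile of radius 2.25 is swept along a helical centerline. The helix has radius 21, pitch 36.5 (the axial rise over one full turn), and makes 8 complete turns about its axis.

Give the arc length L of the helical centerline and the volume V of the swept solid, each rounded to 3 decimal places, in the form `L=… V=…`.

2πR = 2π·21 = 131.946891
per-turn = √(131.946891² + 36.5²) = √(17409.9822 + 1332.25) = √18742.2322 = 136.902272
L = 8 × 136.902272 = 1095.218178
V = π·2.25² × L = 15.904313 × 1095.218178 = 17418.692504

L=1095.218 V=17418.693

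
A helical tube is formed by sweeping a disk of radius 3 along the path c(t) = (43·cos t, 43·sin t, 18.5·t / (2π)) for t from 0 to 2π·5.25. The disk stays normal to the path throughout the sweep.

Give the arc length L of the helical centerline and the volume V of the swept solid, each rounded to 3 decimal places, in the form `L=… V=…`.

L=1421.750 V=40199.047

2πR = 2π·43 = 270.176968
per-turn = √(270.176968² + 18.5²) = √(72995.5942 + 342.25) = √73337.8442 = 270.809609
L = 5.25 × 270.809609 = 1421.750446
V = π·3² × L = 28.274334 × 1421.750446 = 40199.046795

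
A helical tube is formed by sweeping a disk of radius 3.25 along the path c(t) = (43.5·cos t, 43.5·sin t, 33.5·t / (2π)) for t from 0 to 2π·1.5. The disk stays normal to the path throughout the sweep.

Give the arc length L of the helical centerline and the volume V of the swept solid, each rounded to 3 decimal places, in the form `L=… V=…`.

2πR = 2π·43.5 = 273.318561
per-turn = √(273.318561² + 33.5²) = √(74703.0357 + 1122.25) = √75825.2857 = 275.363915
L = 1.5 × 275.363915 = 413.045873
V = π·3.25² × L = 33.183072 × 413.045873 = 13706.131096

L=413.046 V=13706.131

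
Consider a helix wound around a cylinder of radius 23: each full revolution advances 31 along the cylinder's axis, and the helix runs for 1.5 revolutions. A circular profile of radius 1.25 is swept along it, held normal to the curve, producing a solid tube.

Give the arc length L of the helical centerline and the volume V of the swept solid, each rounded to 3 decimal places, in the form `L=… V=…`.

2πR = 2π·23 = 144.513262
per-turn = √(144.513262² + 31²) = √(20884.0829 + 961) = √21845.0829 = 147.800822
L = 1.5 × 147.800822 = 221.701233
V = π·1.25² × L = 4.908739 × 221.701233 = 1088.273381

L=221.701 V=1088.273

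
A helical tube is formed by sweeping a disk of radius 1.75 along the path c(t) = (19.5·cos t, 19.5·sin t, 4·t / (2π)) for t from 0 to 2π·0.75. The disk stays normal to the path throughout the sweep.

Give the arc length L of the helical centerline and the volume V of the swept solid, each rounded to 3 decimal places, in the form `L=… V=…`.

2πR = 2π·19.5 = 122.522113
per-turn = √(122.522113² + 4²) = √(15011.6683 + 16) = √15027.6683 = 122.587390
L = 0.75 × 122.587390 = 91.940543
V = π·1.75² × L = 9.621128 × 91.940543 = 884.571685

L=91.941 V=884.572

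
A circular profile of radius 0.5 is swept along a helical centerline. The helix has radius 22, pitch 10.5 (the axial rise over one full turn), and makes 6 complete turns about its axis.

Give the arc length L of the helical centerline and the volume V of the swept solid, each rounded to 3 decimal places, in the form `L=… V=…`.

2πR = 2π·22 = 138.230077
per-turn = √(138.230077² + 10.5²) = √(19107.5541 + 110.25) = √19217.8041 = 138.628295
L = 6 × 138.628295 = 831.769769
V = π·0.5² × L = 0.785398 × 831.769769 = 653.270449

L=831.770 V=653.270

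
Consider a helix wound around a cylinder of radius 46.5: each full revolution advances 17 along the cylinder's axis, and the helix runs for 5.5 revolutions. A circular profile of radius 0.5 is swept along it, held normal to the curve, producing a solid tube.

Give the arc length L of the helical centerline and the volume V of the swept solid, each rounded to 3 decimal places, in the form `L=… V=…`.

2πR = 2π·46.5 = 292.168117
per-turn = √(292.168117² + 17²) = √(85362.2085 + 289) = √85651.2085 = 292.662277
L = 5.5 × 292.662277 = 1609.642524
V = π·0.5² × L = 0.785398 × 1609.642524 = 1264.210282

L=1609.643 V=1264.210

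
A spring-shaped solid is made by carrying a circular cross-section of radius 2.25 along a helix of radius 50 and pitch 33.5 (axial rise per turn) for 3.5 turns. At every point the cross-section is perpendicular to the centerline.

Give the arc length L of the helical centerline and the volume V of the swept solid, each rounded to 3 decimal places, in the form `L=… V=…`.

L=1105.791 V=17586.849

2πR = 2π·50 = 314.159265
per-turn = √(314.159265² + 33.5²) = √(98696.0440 + 1122.25) = √99818.2940 = 315.940333
L = 3.5 × 315.940333 = 1105.791165
V = π·2.25² × L = 15.904313 × 1105.791165 = 17586.848597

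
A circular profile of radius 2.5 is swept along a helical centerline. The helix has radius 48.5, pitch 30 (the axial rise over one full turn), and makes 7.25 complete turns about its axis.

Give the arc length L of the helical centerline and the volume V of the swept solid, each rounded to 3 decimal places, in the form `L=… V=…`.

2πR = 2π·48.5 = 304.734487
per-turn = √(304.734487² + 30²) = √(92863.1078 + 900) = √93763.1078 = 306.207622
L = 7.25 × 306.207622 = 2220.005260
V = π·2.5² × L = 19.634954 × 2220.005260 = 43589.701348

L=2220.005 V=43589.701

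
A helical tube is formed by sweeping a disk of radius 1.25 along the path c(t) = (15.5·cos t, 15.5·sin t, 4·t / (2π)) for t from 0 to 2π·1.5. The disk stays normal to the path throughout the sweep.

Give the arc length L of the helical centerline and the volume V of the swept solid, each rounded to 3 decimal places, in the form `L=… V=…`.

L=146.207 V=717.693

2πR = 2π·15.5 = 97.389372
per-turn = √(97.389372² + 4²) = √(9484.6898 + 16) = √9500.6898 = 97.471482
L = 1.5 × 97.471482 = 146.207223
V = π·1.25² × L = 4.908739 × 146.207223 = 717.693029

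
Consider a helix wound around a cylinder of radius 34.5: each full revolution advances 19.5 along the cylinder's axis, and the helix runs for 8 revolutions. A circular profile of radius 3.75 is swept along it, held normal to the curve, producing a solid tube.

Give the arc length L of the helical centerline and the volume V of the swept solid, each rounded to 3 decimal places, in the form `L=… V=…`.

L=1741.162 V=76922.166

2πR = 2π·34.5 = 216.769893
per-turn = √(216.769893² + 19.5²) = √(46989.1866 + 380.25) = √47369.4366 = 217.645208
L = 8 × 217.645208 = 1741.161664
V = π·3.75² × L = 44.178647 × 1741.161664 = 76922.165976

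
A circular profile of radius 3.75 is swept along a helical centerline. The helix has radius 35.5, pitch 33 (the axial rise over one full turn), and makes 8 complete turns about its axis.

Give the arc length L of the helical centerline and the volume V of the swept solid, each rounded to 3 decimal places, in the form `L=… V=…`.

2πR = 2π·35.5 = 223.053078
per-turn = √(223.053078² + 33²) = √(49752.6758 + 1089) = √50841.6758 = 225.480988
L = 8 × 225.480988 = 1803.847901
V = π·3.75² × L = 44.178647 × 1803.847901 = 79691.559107

L=1803.848 V=79691.559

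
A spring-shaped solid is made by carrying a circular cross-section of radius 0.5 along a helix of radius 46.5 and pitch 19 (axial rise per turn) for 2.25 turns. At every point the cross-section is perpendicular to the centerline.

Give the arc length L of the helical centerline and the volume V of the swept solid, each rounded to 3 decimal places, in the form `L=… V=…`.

2πR = 2π·46.5 = 292.168117
per-turn = √(292.168117² + 19²) = √(85362.2085 + 361) = √85723.2085 = 292.785260
L = 2.25 × 292.785260 = 658.766835
V = π·0.5² × L = 0.785398 × 658.766835 = 517.394262

L=658.767 V=517.394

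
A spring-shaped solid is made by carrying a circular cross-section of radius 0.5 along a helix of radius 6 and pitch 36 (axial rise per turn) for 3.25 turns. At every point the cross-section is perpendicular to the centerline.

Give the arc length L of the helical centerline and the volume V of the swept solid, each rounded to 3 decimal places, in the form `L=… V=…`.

2πR = 2π·6 = 37.699112
per-turn = √(37.699112² + 36²) = √(1421.2230 + 1296) = √2717.2230 = 52.126989
L = 3.25 × 52.126989 = 169.412716
V = π·0.5² × L = 0.785398 × 169.412716 = 133.056436

L=169.413 V=133.056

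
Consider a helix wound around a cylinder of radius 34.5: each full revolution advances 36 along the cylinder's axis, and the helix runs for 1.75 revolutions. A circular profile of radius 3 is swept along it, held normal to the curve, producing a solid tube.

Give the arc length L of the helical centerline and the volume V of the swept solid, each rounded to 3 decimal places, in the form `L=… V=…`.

L=384.543 V=10872.700

2πR = 2π·34.5 = 216.769893
per-turn = √(216.769893² + 36²) = √(46989.1866 + 1296) = √48285.1866 = 219.738905
L = 1.75 × 219.738905 = 384.543084
V = π·3² × L = 28.274334 × 384.543084 = 10872.699563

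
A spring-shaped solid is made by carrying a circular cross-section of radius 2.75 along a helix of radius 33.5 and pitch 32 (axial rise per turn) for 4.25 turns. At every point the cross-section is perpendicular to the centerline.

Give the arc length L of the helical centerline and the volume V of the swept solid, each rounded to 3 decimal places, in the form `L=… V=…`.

L=904.847 V=21497.631

2πR = 2π·33.5 = 210.486708
per-turn = √(210.486708² + 32²) = √(44304.6542 + 1024) = √45328.6542 = 212.905270
L = 4.25 × 212.905270 = 904.847399
V = π·2.75² × L = 23.758294 × 904.847399 = 21497.630934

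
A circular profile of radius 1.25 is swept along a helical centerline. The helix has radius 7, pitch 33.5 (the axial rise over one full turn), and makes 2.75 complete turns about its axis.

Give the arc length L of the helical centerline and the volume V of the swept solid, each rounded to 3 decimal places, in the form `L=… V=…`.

2πR = 2π·7 = 43.982297
per-turn = √(43.982297² + 33.5²) = √(1934.4425 + 1122.25) = √3056.6925 = 55.287363
L = 2.75 × 55.287363 = 152.040247
V = π·1.25² × L = 4.908739 × 152.040247 = 746.325818

L=152.040 V=746.326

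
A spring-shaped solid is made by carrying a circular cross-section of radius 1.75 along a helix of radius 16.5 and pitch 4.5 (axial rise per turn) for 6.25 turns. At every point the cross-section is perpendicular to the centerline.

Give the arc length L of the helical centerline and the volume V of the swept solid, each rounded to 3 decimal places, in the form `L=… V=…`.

2πR = 2π·16.5 = 103.672558
per-turn = √(103.672558² + 4.5²) = √(10747.9992 + 20.25) = √10768.2492 = 103.770175
L = 6.25 × 103.770175 = 648.563593
V = π·1.75² × L = 9.621128 × 648.563593 = 6239.913021

L=648.564 V=6239.913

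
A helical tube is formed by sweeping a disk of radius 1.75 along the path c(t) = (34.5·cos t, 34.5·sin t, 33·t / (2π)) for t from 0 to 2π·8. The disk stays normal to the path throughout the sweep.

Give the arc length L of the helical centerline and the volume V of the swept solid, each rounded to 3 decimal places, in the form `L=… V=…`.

L=1754.139 V=16876.796

2πR = 2π·34.5 = 216.769893
per-turn = √(216.769893² + 33²) = √(46989.1866 + 1089) = √48078.1866 = 219.267386
L = 8 × 219.267386 = 1754.139088
V = π·1.75² × L = 9.621128 × 1754.139088 = 16876.795820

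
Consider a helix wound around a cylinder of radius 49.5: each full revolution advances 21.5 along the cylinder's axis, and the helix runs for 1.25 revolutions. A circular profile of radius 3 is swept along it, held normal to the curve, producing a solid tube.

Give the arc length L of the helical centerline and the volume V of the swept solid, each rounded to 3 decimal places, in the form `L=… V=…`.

2πR = 2π·49.5 = 311.017673
per-turn = √(311.017673² + 21.5²) = √(96731.9927 + 462.25) = √97194.2427 = 311.759912
L = 1.25 × 311.759912 = 389.699890
V = π·3² × L = 28.274334 × 389.699890 = 11018.504804

L=389.700 V=11018.505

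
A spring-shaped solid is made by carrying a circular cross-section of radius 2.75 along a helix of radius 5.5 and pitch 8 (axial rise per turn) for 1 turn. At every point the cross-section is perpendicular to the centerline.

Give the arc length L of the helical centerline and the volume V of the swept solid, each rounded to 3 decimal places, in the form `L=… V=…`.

L=35.471 V=842.741

2πR = 2π·5.5 = 34.557519
per-turn = √(34.557519² + 8²) = √(1194.2221 + 64) = √1258.2221 = 35.471427
L = 1 × 35.471427 = 35.471427
V = π·2.75² × L = 23.758294 × 35.471427 = 842.740607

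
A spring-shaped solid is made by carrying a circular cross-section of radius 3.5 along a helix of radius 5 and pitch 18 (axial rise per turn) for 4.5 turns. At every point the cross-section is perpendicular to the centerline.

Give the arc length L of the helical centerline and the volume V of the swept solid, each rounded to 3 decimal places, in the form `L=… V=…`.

2πR = 2π·5 = 31.415927
per-turn = √(31.415927² + 18²) = √(986.9604 + 324) = √1310.9604 = 36.207188
L = 4.5 × 36.207188 = 162.932345
V = π·3.5² × L = 38.484510 × 162.932345 = 6270.371446

L=162.932 V=6270.371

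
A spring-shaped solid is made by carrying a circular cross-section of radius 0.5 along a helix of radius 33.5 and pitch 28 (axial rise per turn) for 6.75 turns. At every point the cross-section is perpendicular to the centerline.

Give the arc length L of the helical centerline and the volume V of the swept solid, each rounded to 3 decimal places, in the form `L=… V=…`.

L=1433.301 V=1125.712

2πR = 2π·33.5 = 210.486708
per-turn = √(210.486708² + 28²) = √(44304.6542 + 784) = √45088.6542 = 212.340891
L = 6.75 × 212.340891 = 1433.301017
V = π·0.5² × L = 0.785398 × 1433.301017 = 1125.711986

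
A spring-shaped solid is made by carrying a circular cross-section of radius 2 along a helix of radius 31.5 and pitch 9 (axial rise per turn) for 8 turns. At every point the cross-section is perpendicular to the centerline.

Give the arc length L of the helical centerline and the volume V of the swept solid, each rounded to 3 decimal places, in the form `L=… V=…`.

2πR = 2π·31.5 = 197.920337
per-turn = √(197.920337² + 9²) = √(39172.4599 + 81) = √39253.4599 = 198.124859
L = 8 × 198.124859 = 1584.998874
V = π·2² × L = 12.566371 × 1584.998874 = 19917.683278

L=1584.999 V=19917.683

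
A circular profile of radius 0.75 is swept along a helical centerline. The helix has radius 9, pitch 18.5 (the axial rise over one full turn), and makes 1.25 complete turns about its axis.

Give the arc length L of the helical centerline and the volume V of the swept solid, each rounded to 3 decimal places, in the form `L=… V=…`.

2πR = 2π·9 = 56.548668
per-turn = √(56.548668² + 18.5²) = √(3197.7518 + 342.25) = √3540.0018 = 59.497914
L = 1.25 × 59.497914 = 74.372393
V = π·0.75² × L = 1.767146 × 74.372393 = 131.426867

L=74.372 V=131.427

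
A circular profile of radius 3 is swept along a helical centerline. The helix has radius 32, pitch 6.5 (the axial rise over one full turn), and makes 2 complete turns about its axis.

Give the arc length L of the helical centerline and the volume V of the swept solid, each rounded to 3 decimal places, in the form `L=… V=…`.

L=402.334 V=11375.724

2πR = 2π·32 = 201.061930
per-turn = √(201.061930² + 6.5²) = √(40425.8996 + 42.25) = √40468.1496 = 201.166970
L = 2 × 201.166970 = 402.333939
V = π·3² × L = 28.274334 × 402.333939 = 11375.724125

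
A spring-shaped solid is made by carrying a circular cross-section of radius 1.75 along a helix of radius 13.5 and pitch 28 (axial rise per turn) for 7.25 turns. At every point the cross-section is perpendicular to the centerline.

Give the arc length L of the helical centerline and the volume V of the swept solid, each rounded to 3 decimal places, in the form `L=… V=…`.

2πR = 2π·13.5 = 84.823002
per-turn = √(84.823002² + 28²) = √(7194.9416 + 784) = √7978.9416 = 89.324922
L = 7.25 × 89.324922 = 647.605681
V = π·1.75² × L = 9.621128 × 647.605681 = 6230.696829

L=647.606 V=6230.697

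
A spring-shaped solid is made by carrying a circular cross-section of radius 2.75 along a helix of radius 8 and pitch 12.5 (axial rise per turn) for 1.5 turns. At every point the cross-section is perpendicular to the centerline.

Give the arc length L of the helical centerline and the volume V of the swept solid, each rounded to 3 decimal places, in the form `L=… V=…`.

2πR = 2π·8 = 50.265482
per-turn = √(50.265482² + 12.5²) = √(2526.6187 + 156.25) = √2682.8687 = 51.796416
L = 1.5 × 51.796416 = 77.694624
V = π·2.75² × L = 23.758294 × 77.694624 = 1845.891759

L=77.695 V=1845.892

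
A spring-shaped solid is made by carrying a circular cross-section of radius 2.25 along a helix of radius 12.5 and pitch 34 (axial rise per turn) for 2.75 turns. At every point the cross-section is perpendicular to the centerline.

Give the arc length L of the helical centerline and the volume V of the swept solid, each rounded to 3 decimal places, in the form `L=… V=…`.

L=235.354 V=3743.145

2πR = 2π·12.5 = 78.539816
per-turn = √(78.539816² + 34²) = √(6168.5028 + 1156) = √7324.5028 = 85.583309
L = 2.75 × 85.583309 = 235.354099
V = π·2.25² × L = 15.904313 × 235.354099 = 3743.145216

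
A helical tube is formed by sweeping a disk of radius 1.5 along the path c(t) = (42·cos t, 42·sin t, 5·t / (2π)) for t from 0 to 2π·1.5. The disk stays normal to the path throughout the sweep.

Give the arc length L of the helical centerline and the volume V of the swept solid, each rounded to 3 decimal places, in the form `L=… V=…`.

L=395.912 V=2798.535

2πR = 2π·42 = 263.893783
per-turn = √(263.893783² + 5²) = √(69639.9287 + 25) = √69664.9287 = 263.941146
L = 1.5 × 263.941146 = 395.911719
V = π·1.5² × L = 7.068583 × 395.911719 = 2798.535035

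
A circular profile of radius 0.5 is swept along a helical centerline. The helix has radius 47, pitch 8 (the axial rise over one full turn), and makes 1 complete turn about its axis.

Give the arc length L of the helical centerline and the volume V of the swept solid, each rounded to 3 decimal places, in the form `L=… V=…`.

2πR = 2π·47 = 295.309709
per-turn = √(295.309709² + 8²) = √(87207.8245 + 64) = √87271.8245 = 295.418050
L = 1 × 295.418050 = 295.418050
V = π·0.5² × L = 0.785398 × 295.418050 = 232.020794

L=295.418 V=232.021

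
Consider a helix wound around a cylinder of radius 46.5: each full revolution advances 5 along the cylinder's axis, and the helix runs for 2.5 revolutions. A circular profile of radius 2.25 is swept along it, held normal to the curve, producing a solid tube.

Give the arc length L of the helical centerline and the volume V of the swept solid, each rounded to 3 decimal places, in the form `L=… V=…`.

2πR = 2π·46.5 = 292.168117
per-turn = √(292.168117² + 5²) = √(85362.2085 + 25) = √85387.2085 = 292.210897
L = 2.5 × 292.210897 = 730.527243
V = π·2.25² × L = 15.904313 × 730.527243 = 11618.533790

L=730.527 V=11618.534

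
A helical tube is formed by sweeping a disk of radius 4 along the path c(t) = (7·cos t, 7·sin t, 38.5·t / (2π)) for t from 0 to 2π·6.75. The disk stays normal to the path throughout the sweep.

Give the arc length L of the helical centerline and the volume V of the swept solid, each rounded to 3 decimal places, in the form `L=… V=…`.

2πR = 2π·7 = 43.982297
per-turn = √(43.982297² + 38.5²) = √(1934.4425 + 1482.25) = √3416.6925 = 58.452480
L = 6.75 × 58.452480 = 394.554243
V = π·4² × L = 50.265482 × 394.554243 = 19832.459358

L=394.554 V=19832.459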